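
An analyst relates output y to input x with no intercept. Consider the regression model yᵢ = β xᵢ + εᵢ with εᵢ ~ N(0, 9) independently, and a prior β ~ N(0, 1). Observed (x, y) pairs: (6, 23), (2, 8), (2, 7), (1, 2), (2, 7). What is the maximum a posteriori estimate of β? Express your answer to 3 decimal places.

β̂_MAP = 3.172

log p(β | y) = −Σ(yᵢ − βxᵢ)²/(2·9) − β²/(2·1) + const.
Setting the derivative to zero: Σxᵢ(yᵢ − βxᵢ)/9 − β/1 = 0, so β = Σxᵢyᵢ / (Σxᵢ² + σ²/τ²).
Σxᵢyᵢ = 6·23 + 2·8 + 2·7 + 1·2 + 2·7 = 184; Σxᵢ² = 49; σ²/τ² = 9.
β̂_MAP = 184 / (49 + 9) = 184/58 ≈ 3.172.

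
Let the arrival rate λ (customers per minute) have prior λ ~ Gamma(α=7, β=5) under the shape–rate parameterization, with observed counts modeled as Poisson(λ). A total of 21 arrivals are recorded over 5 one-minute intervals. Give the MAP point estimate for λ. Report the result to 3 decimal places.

λ̂_MAP = 2.700

Σxᵢ = 21, n = 5.
Posterior ∝ λ^6e^(−5λ) · λ^21e^(−5λ) = λ^27e^(−10λ), i.e. Gamma(shape=28, rate=10).
The mode of a Gamma(a, b) with a ≥ 1 (shape–rate) is (a−1)/b = 27/10 ≈ 2.700.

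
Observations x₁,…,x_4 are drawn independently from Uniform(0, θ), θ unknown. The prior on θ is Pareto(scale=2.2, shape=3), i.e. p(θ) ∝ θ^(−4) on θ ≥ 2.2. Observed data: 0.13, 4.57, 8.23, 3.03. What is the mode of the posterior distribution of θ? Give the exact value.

θ̂_MAP = 8.23

The Uniform(0, θ) likelihood is θ^(−n) for θ ≥ max(xᵢ), zero otherwise. Here max(xᵢ) = 8.23.
Posterior ∝ θ^(−4) · θ^(−4) = θ^(−8) on θ ≥ max(2.2, 8.23) = 8.23.
This density is strictly decreasing in θ, so the posterior mode lies at the lower boundary of the support.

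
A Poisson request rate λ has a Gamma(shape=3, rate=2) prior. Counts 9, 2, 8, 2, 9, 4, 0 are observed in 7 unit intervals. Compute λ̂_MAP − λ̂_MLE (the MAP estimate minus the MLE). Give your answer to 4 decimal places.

MAP − MLE = -0.8571

Σxᵢ = 34. Posterior is Gamma(37, 9); MAP = (37−1)/9 = 36/9 ≈ 4.00000.
MLE = x̄ = 34/7 ≈ 4.85714.
Difference = 36/9 − 34/7 = -6/7 ≈ -0.8571.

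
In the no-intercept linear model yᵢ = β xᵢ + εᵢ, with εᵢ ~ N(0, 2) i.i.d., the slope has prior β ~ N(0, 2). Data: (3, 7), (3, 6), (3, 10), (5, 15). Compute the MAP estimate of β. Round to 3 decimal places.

log p(β | y) = −Σ(yᵢ − βxᵢ)²/(2·2) − β²/(2·2) + const.
Setting the derivative to zero: Σxᵢ(yᵢ − βxᵢ)/2 − β/2 = 0, so β = Σxᵢyᵢ / (Σxᵢ² + σ²/τ²).
Σxᵢyᵢ = 3·7 + 3·6 + 3·10 + 5·15 = 144; Σxᵢ² = 52; σ²/τ² = 1.
β̂_MAP = 144 / (52 + 1) = 144/53 ≈ 2.717.

β̂_MAP = 2.717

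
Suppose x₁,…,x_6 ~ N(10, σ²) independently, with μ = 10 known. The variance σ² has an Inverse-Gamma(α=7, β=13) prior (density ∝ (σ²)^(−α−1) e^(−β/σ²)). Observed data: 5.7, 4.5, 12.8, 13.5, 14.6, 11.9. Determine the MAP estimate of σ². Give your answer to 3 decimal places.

σ̂²_MAP = 5.436

Sum of squared deviations about the known mean: SS = (5.7−10)² + (4.5−10)² + (12.8−10)² + (13.5−10)² + (14.6−10)² + (11.9−10)² = 93.6.
The Normal likelihood contributes (σ²)^(−n/2) exp(−SS/(2σ²)), so the posterior is Inverse-Gamma(α + n/2, β + SS/2) = Inverse-Gamma(10, 59.8).
The mode of Inverse-Gamma(a, b) is b/(a+1) = 59.8/11 ≈ 5.436.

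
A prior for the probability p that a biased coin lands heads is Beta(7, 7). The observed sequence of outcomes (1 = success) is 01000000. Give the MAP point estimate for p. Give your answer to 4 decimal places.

Prior: Beta(7, 7).
Data: 1 success in 8 trials (from the sequence). The binomial likelihood contributes p(1−p)^7, so the posterior is Beta(7+1, 7+7) = Beta(8, 14).
For Beta(a, b) with a, b > 1 the mode is (a−1)/(a+b−2) = 7/20 ≈ 0.3500.

p̂_MAP = 0.3500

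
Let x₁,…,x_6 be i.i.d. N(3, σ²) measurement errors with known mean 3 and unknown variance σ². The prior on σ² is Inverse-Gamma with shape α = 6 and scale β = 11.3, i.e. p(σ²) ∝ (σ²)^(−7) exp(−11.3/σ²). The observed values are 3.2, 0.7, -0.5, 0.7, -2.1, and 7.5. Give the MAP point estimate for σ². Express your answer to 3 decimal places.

Sum of squared deviations about the known mean: SS = (3.2−3)² + (0.7−3)² + (-0.5−3)² + (0.7−3)² + (-2.1−3)² + (7.5−3)² = 69.13.
The Normal likelihood contributes (σ²)^(−n/2) exp(−SS/(2σ²)), so the posterior is Inverse-Gamma(α + n/2, β + SS/2) = Inverse-Gamma(9, 45.865).
The mode of Inverse-Gamma(a, b) is b/(a+1) = 45.865/10 ≈ 4.587.

σ̂²_MAP = 4.587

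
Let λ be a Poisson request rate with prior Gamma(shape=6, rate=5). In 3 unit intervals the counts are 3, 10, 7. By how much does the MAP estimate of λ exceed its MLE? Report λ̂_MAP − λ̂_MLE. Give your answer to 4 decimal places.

MAP − MLE = -3.5417

Σxᵢ = 20. Posterior is Gamma(26, 8); MAP = (26−1)/8 = 25/8 ≈ 3.12500.
MLE = x̄ = 20/3 ≈ 6.66667.
Difference = 25/8 − 20/3 = -85/24 ≈ -3.5417.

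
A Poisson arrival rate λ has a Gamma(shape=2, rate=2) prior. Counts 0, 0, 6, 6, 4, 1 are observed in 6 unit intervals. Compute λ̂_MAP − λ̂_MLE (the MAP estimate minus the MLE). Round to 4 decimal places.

MAP − MLE = -0.5833

Σxᵢ = 17. Posterior is Gamma(19, 8); MAP = (19−1)/8 = 18/8 ≈ 2.25000.
MLE = x̄ = 17/6 ≈ 2.83333.
Difference = 18/8 − 17/6 = -7/12 ≈ -0.5833.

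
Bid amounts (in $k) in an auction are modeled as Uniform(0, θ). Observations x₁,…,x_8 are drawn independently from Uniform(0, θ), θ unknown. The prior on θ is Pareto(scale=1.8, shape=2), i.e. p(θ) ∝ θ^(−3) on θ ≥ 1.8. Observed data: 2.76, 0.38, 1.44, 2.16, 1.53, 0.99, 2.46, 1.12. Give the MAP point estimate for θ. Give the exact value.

The Uniform(0, θ) likelihood is θ^(−n) for θ ≥ max(xᵢ), zero otherwise. Here max(xᵢ) = 2.76.
Posterior ∝ θ^(−3) · θ^(−8) = θ^(−11) on θ ≥ max(1.8, 2.76) = 2.76.
This density is strictly decreasing in θ, so the posterior mode lies at the lower boundary of the support.

θ̂_MAP = 2.76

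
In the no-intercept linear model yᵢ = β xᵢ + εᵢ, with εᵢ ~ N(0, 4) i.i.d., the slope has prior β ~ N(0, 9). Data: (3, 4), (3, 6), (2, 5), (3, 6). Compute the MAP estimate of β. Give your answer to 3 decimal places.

log p(β | y) = −Σ(yᵢ − βxᵢ)²/(2·4) − β²/(2·9) + const.
Setting the derivative to zero: Σxᵢ(yᵢ − βxᵢ)/4 − β/9 = 0, so β = Σxᵢyᵢ / (Σxᵢ² + σ²/τ²).
Σxᵢyᵢ = 3·4 + 3·6 + 2·5 + 3·6 = 58; Σxᵢ² = 31; σ²/τ² = 4/9.
β̂_MAP = 58 / (31 + 4/9) = 58/(283/9) = 522/283 ≈ 1.845.

β̂_MAP = 1.845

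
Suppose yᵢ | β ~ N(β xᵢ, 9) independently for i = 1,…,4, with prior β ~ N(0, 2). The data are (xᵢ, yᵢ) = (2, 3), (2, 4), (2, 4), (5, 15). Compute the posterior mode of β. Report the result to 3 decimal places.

β̂_MAP = 2.337

log p(β | y) = −Σ(yᵢ − βxᵢ)²/(2·9) − β²/(2·2) + const.
Setting the derivative to zero: Σxᵢ(yᵢ − βxᵢ)/9 − β/2 = 0, so β = Σxᵢyᵢ / (Σxᵢ² + σ²/τ²).
Σxᵢyᵢ = 2·3 + 2·4 + 2·4 + 5·15 = 97; Σxᵢ² = 37; σ²/τ² = 4.5.
β̂_MAP = 97 / (37 + 4.5) = 97/41.5 ≈ 2.337.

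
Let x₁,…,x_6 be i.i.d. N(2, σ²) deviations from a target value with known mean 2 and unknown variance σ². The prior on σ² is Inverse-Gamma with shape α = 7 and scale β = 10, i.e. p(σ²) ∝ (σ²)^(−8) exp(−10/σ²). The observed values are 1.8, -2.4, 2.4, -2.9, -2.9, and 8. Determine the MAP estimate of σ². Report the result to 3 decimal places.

σ̂²_MAP = 5.617

Sum of squared deviations about the known mean: SS = (1.8−2)² + (-2.4−2)² + (2.4−2)² + (-2.9−2)² + (-2.9−2)² + (8−2)² = 103.58.
The Normal likelihood contributes (σ²)^(−n/2) exp(−SS/(2σ²)), so the posterior is Inverse-Gamma(α + n/2, β + SS/2) = Inverse-Gamma(10, 61.79).
The mode of Inverse-Gamma(a, b) is b/(a+1) = 61.79/11 ≈ 5.617.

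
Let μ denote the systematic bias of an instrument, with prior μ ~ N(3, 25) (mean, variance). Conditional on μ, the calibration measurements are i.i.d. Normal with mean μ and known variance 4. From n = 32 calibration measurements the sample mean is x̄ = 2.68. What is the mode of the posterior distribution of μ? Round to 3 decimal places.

μ̂_MAP = 2.682

n = 32, x̄ = 2.68.
For a Normal prior and Normal likelihood with known variance, the posterior is Normal; its mode equals its mean, the precision-weighted average.
Prior precision 1/σ₀² = 1/25 = 0.04; data precision n/σ² = 32/4 = 8.
μ̂ = (0.04·3 + 8·2.68) / (0.04 + 8) = 21.56/8.04 = 539/201 ≈ 2.682.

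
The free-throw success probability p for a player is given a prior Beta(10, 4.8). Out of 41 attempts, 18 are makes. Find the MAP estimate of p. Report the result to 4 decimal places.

p̂_MAP = 0.5019

Prior: Beta(10, 4.8).
Data: 18 successes in 41 trials. The binomial likelihood contributes p^18(1−p)^23, so the posterior is Beta(10+18, 4.8+23) = Beta(28, 27.8).
For Beta(a, b) with a, b > 1 the mode is (a−1)/(a+b−2) = 27/53.8 ≈ 0.5019.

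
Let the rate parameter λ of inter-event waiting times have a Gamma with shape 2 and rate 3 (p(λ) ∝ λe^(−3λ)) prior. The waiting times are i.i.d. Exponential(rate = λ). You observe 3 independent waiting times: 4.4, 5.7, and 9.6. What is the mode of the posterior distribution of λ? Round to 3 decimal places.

λ̂_MAP = 0.176

The Exponential(rate=λ) likelihood is ∝ λ^n e^(−λΣtᵢ). Here n = 3 and Σtᵢ = 4.4 + 5.7 + 9.6 = 19.7.
Posterior ∝ λe^(−3λ) · λ^3e^(−19.7λ) = λ^4e^(−22.7λ), i.e. Gamma(5, 22.7).
Mode = (a−1)/b = 4/22.7 ≈ 0.176.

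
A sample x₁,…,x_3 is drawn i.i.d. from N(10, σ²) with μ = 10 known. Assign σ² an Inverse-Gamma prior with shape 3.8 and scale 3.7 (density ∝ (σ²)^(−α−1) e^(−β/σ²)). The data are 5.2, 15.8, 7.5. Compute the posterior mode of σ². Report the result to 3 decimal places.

σ̂²_MAP = 5.582

Sum of squared deviations about the known mean: SS = (5.2−10)² + (15.8−10)² + (7.5−10)² = 62.93.
The Normal likelihood contributes (σ²)^(−n/2) exp(−SS/(2σ²)), so the posterior is Inverse-Gamma(α + n/2, β + SS/2) = Inverse-Gamma(5.3, 35.165).
The mode of Inverse-Gamma(a, b) is b/(a+1) = 35.165/6.3 ≈ 5.582.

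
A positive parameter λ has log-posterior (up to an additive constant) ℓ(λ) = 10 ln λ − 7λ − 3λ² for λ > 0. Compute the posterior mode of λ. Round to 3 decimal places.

λ̂_MAP = 0.833

ℓ'(λ) = 10/λ − 7 − 6λ. Setting this to zero and multiplying by λ: 6λ² + 7λ − 10 = 0.
λ = (−7 + √(7² + 4·6·10)) / (2·6) = (−7 + √289) / 12 = (−7 + 17)/12 = 5/6.
ℓ''(λ) = −10/λ² − 6 < 0, confirming a maximum.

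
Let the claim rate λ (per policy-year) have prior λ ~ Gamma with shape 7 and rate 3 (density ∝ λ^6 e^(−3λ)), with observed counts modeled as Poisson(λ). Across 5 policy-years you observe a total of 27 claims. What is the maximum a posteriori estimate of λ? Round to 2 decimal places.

λ̂_MAP = 4.13

Σxᵢ = 27, n = 5.
Posterior ∝ λ^6e^(−3λ) · λ^27e^(−5λ) = λ^33e^(−8λ), i.e. Gamma(shape=34, rate=8).
The mode of a Gamma(a, b) with a ≥ 1 (shape–rate) is (a−1)/b = 33/8 ≈ 4.13.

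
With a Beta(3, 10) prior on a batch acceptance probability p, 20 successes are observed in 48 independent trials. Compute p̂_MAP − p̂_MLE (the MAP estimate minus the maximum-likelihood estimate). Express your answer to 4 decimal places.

Posterior is Beta(23, 38); MAP = (23−1)/(61−2) = 22/59 ≈ 0.37288.
MLE ignores the prior: p̂_MLE = k/n = 20/48 ≈ 0.41667.
Difference = 22/59 − 20/48 = -31/708 ≈ -0.0438.

MAP − MLE = -0.0438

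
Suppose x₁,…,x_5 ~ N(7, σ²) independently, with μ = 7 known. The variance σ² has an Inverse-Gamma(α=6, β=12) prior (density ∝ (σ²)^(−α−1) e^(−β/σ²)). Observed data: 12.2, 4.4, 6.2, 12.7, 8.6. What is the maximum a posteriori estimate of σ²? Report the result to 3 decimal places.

σ̂²_MAP = 4.921

Sum of squared deviations about the known mean: SS = (12.2−7)² + (4.4−7)² + (6.2−7)² + (12.7−7)² + (8.6−7)² = 69.49.
The Normal likelihood contributes (σ²)^(−n/2) exp(−SS/(2σ²)), so the posterior is Inverse-Gamma(α + n/2, β + SS/2) = Inverse-Gamma(8.5, 46.745).
The mode of Inverse-Gamma(a, b) is b/(a+1) = 46.745/9.5 ≈ 4.921.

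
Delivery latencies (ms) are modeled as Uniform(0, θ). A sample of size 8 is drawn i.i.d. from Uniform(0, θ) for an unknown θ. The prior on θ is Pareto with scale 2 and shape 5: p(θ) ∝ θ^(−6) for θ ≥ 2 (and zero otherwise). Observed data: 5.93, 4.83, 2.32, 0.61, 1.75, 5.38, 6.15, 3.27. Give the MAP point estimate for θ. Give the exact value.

The Uniform(0, θ) likelihood is θ^(−n) for θ ≥ max(xᵢ), zero otherwise. Here max(xᵢ) = 6.15.
Posterior ∝ θ^(−6) · θ^(−8) = θ^(−14) on θ ≥ max(2, 6.15) = 6.15.
This density is strictly decreasing in θ, so the posterior mode lies at the lower boundary of the support.

θ̂_MAP = 6.15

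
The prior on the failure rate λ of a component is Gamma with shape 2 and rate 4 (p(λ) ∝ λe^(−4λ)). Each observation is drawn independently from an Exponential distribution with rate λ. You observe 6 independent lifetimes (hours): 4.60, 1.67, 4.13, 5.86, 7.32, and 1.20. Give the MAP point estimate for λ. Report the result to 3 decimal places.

λ̂_MAP = 0.243

The Exponential(rate=λ) likelihood is ∝ λ^n e^(−λΣtᵢ). Here n = 6 and Σtᵢ = 4.60 + 1.67 + 4.13 + 5.86 + 7.32 + 1.20 = 24.78.
Posterior ∝ λe^(−4λ) · λ^6e^(−24.78λ) = λ^7e^(−28.78λ), i.e. Gamma(8, 28.78).
Mode = (a−1)/b = 7/28.78 ≈ 0.243.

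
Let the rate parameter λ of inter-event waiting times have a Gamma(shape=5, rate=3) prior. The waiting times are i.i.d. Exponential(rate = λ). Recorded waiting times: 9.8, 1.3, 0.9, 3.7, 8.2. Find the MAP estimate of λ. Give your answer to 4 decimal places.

The Exponential(rate=λ) likelihood is ∝ λ^n e^(−λΣtᵢ). Here n = 5 and Σtᵢ = 9.8 + 1.3 + 0.9 + 3.7 + 8.2 = 23.9.
Posterior ∝ λ^4e^(−3λ) · λ^5e^(−23.9λ) = λ^9e^(−26.9λ), i.e. Gamma(10, 26.9).
Mode = (a−1)/b = 9/26.9 ≈ 0.3346.

λ̂_MAP = 0.3346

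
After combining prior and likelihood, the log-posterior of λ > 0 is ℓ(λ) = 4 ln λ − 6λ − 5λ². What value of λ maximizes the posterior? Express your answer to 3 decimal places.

λ̂_MAP = 0.400

ℓ'(λ) = 4/λ − 6 − 10λ. Setting this to zero and multiplying by λ: 10λ² + 6λ − 4 = 0.
λ = (−6 + √(6² + 4·10·4)) / (2·10) = (−6 + √196) / 20 = (−6 + 14)/20 = 2/5.
ℓ''(λ) = −4/λ² − 10 < 0, confirming a maximum.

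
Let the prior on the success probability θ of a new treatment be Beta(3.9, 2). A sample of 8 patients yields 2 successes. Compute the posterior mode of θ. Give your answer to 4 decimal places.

θ̂_MAP = 0.4118

Prior: Beta(3.9, 2).
Data: 2 successes in 8 trials. The binomial likelihood contributes θ^2(1−θ)^6, so the posterior is Beta(3.9+2, 2+6) = Beta(5.9, 8).
For Beta(a, b) with a, b > 1 the mode is (a−1)/(a+b−2) = 4.9/11.9 ≈ 0.4118.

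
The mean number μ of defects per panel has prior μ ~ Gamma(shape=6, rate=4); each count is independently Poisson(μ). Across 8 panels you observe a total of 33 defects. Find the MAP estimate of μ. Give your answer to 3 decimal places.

μ̂_MAP = 3.167

Σxᵢ = 33, n = 8.
Posterior ∝ μ^5e^(−4μ) · μ^33e^(−8μ) = μ^38e^(−12μ), i.e. Gamma(shape=39, rate=12).
The mode of a Gamma(a, b) with a ≥ 1 (shape–rate) is (a−1)/b = 38/12 ≈ 3.167.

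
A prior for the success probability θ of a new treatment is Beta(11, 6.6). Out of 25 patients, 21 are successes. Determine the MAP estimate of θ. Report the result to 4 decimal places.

Prior: Beta(11, 6.6).
Data: 21 successes in 25 trials. The binomial likelihood contributes θ^21(1−θ)^4, so the posterior is Beta(11+21, 6.6+4) = Beta(32, 10.6).
For Beta(a, b) with a, b > 1 the mode is (a−1)/(a+b−2) = 31/40.6 ≈ 0.7635.

θ̂_MAP = 0.7635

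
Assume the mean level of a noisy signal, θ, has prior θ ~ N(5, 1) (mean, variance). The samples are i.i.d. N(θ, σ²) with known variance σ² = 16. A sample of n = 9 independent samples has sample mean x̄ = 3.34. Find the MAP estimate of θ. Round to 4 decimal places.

θ̂_MAP = 4.4024

n = 9, x̄ = 3.34.
For a Normal prior and Normal likelihood with known variance, the posterior is Normal; its mode equals its mean, the precision-weighted average.
Prior precision 1/σ₀² = 1/1 = 1; data precision n/σ² = 9/16 = 0.5625.
θ̂ = (1·5 + 0.5625·3.34) / (1 + 0.5625) = 6.87875/1.5625 = 4.4024.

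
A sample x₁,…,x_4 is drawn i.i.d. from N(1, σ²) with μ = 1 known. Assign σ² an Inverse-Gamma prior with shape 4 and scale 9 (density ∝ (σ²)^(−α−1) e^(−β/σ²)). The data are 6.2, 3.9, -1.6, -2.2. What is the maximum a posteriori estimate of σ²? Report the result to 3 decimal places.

σ̂²_MAP = 5.032

Sum of squared deviations about the known mean: SS = (6.2−1)² + (3.9−1)² + (-1.6−1)² + (-2.2−1)² = 52.45.
The Normal likelihood contributes (σ²)^(−n/2) exp(−SS/(2σ²)), so the posterior is Inverse-Gamma(α + n/2, β + SS/2) = Inverse-Gamma(6, 35.225).
The mode of Inverse-Gamma(a, b) is b/(a+1) = 35.225/7 ≈ 5.032.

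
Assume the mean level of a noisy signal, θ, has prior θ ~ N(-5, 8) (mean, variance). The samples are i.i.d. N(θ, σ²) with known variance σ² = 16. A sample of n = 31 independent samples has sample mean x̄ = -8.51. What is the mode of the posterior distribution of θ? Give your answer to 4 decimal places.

θ̂_MAP = -8.2973

n = 31, x̄ = -8.51.
For a Normal prior and Normal likelihood with known variance, the posterior is Normal; its mode equals its mean, the precision-weighted average.
Prior precision 1/σ₀² = 1/8 = 0.125; data precision n/σ² = 31/16 = 1.9375.
θ̂ = (0.125·(-5) + 1.9375·(-8.51)) / (0.125 + 1.9375) = (-17.113125)/2.0625 = -9127/1100 ≈ -8.2973.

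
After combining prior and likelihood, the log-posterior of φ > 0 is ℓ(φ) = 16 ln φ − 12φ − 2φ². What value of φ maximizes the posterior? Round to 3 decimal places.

ℓ'(φ) = 16/φ − 12 − 4φ. Setting this to zero and multiplying by φ: 4φ² + 12φ − 16 = 0.
φ = (−12 + √(12² + 4·4·16)) / (2·4) = (−12 + √400) / 8 = (−12 + 20)/8 = 1.
ℓ''(φ) = −16/φ² − 4 < 0, confirming a maximum.

φ̂_MAP = 1.000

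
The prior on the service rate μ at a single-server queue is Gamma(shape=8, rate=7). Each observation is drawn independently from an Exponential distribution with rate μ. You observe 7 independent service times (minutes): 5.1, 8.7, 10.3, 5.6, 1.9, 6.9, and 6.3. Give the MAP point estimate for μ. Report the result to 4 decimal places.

The Exponential(rate=μ) likelihood is ∝ μ^n e^(−μΣtᵢ). Here n = 7 and Σtᵢ = 5.1 + 8.7 + 10.3 + 5.6 + 1.9 + 6.9 + 6.3 = 44.8.
Posterior ∝ μ^7e^(−7μ) · μ^7e^(−44.8μ) = μ^14e^(−51.8μ), i.e. Gamma(15, 51.8).
Mode = (a−1)/b = 14/51.8 ≈ 0.2703.

μ̂_MAP = 0.2703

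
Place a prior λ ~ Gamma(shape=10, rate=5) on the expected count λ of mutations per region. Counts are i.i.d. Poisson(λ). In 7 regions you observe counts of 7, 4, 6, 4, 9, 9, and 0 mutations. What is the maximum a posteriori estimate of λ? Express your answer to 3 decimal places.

λ̂_MAP = 4.000

Σxᵢ = 7+4+6+4+9+9+0 = 39, with n = 7.
Posterior ∝ λ^9e^(−5λ) · λ^39e^(−7λ) = λ^48e^(−12λ), i.e. Gamma(shape=49, rate=12).
The mode of a Gamma(a, b) with a ≥ 1 (shape–rate) is (a−1)/b = 48/12 ≈ 4.000.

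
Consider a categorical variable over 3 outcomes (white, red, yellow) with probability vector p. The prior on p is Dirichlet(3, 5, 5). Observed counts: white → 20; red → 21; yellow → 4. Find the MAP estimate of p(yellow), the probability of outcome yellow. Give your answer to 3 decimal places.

The posterior is Dirichlet(αᵢ + nᵢ) = Dirichlet(23, 26, 9).
For a Dirichlet(a₁,…,a_K) with all aᵢ > 1, the mode has j-th component (aⱼ − 1)/(Σaᵢ − K).
Here Σaᵢ = 58 and K = 3, so p(yellow) = (9 − 1)/(58 − 3) = 8/55 ≈ 0.145.

MAP estimate of p(yellow) = 0.145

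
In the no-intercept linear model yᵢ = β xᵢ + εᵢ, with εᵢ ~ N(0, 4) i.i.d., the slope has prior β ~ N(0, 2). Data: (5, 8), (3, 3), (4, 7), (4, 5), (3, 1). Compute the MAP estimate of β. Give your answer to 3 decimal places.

log p(β | y) = −Σ(yᵢ − βxᵢ)²/(2·4) − β²/(2·2) + const.
Setting the derivative to zero: Σxᵢ(yᵢ − βxᵢ)/4 − β/2 = 0, so β = Σxᵢyᵢ / (Σxᵢ² + σ²/τ²).
Σxᵢyᵢ = 5·8 + 3·3 + 4·7 + 4·5 + 3·1 = 100; Σxᵢ² = 75; σ²/τ² = 2.
β̂_MAP = 100 / (75 + 2) = 100/77 ≈ 1.299.

β̂_MAP = 1.299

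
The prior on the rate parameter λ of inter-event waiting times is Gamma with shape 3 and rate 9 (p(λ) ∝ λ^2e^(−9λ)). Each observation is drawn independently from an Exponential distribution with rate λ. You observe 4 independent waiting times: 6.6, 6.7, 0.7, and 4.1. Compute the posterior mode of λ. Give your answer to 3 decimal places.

The Exponential(rate=λ) likelihood is ∝ λ^n e^(−λΣtᵢ). Here n = 4 and Σtᵢ = 6.6 + 6.7 + 0.7 + 4.1 = 18.1.
Posterior ∝ λ^2e^(−9λ) · λ^4e^(−18.1λ) = λ^6e^(−27.1λ), i.e. Gamma(7, 27.1).
Mode = (a−1)/b = 6/27.1 ≈ 0.221.

λ̂_MAP = 0.221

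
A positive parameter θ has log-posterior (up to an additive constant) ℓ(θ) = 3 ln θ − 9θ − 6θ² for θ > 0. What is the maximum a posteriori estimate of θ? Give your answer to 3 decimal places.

θ̂_MAP = 0.250

ℓ'(θ) = 3/θ − 9 − 12θ. Setting this to zero and multiplying by θ: 12θ² + 9θ − 3 = 0.
θ = (−9 + √(9² + 4·12·3)) / (2·12) = (−9 + √225) / 24 = (−9 + 15)/24 = 1/4.
ℓ''(θ) = −3/θ² − 12 < 0, confirming a maximum.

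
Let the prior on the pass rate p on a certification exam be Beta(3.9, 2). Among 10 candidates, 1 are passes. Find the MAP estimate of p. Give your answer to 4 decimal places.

p̂_MAP = 0.2806

Prior: Beta(3.9, 2).
Data: 1 success in 10 trials. The binomial likelihood contributes p(1−p)^9, so the posterior is Beta(3.9+1, 2+9) = Beta(4.9, 11).
For Beta(a, b) with a, b > 1 the mode is (a−1)/(a+b−2) = 3.9/13.9 ≈ 0.2806.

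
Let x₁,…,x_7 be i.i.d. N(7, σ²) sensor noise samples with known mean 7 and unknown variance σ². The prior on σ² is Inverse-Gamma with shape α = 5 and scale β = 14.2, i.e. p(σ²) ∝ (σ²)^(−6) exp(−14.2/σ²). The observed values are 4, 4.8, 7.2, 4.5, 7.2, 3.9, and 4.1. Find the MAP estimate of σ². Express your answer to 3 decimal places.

σ̂²_MAP = 3.505

Sum of squared deviations about the known mean: SS = (4−7)² + (4.8−7)² + (7.2−7)² + (4.5−7)² + (7.2−7)² + (3.9−7)² + (4.1−7)² = 38.19.
The Normal likelihood contributes (σ²)^(−n/2) exp(−SS/(2σ²)), so the posterior is Inverse-Gamma(α + n/2, β + SS/2) = Inverse-Gamma(8.5, 33.295).
The mode of Inverse-Gamma(a, b) is b/(a+1) = 33.295/9.5 ≈ 3.505.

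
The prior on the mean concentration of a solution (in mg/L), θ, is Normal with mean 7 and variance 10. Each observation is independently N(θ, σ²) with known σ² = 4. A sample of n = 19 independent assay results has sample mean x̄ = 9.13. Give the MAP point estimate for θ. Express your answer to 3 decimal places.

θ̂_MAP = 9.086

n = 19, x̄ = 9.13.
For a Normal prior and Normal likelihood with known variance, the posterior is Normal; its mode equals its mean, the precision-weighted average.
Prior precision 1/σ₀² = 1/10 = 0.1; data precision n/σ² = 19/4 = 4.75.
θ̂ = (0.1·7 + 4.75·9.13) / (0.1 + 4.75) = 44.0675/4.85 = 17627/1940 ≈ 9.086.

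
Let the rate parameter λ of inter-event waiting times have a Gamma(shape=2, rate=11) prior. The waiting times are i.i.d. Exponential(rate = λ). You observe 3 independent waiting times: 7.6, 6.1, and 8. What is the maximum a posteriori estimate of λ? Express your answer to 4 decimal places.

λ̂_MAP = 0.1223

The Exponential(rate=λ) likelihood is ∝ λ^n e^(−λΣtᵢ). Here n = 3 and Σtᵢ = 7.6 + 6.1 + 8 = 21.7.
Posterior ∝ λe^(−11λ) · λ^3e^(−21.7λ) = λ^4e^(−32.7λ), i.e. Gamma(5, 32.7).
Mode = (a−1)/b = 4/32.7 ≈ 0.1223.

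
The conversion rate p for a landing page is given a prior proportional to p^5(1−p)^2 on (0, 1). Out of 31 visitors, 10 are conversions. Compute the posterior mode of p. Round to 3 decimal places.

p̂_MAP = 0.395

The prior density ∝ p^5(1−p)^2 is the kernel of Beta(6, 3).
Data: 10 successes in 31 trials. The binomial likelihood contributes p^10(1−p)^21, so the posterior is Beta(6+10, 3+21) = Beta(16, 24).
For Beta(a, b) with a, b > 1 the mode is (a−1)/(a+b−2) = 15/38 ≈ 0.395.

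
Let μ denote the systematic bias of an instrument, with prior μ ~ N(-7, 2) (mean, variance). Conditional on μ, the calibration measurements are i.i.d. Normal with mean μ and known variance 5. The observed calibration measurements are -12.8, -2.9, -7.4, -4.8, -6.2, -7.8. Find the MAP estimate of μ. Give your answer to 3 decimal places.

μ̂_MAP = -6.988

n = 6; x̄ = ((-12.8) + (-2.9) + (-7.4) + (-4.8) + (-6.2) + (-7.8))/6 = -41.9/6 = -419/60 ≈ -6.9833.
For a Normal prior and Normal likelihood with known variance, the posterior is Normal; its mode equals its mean, the precision-weighted average.
Prior precision 1/σ₀² = 1/2 = 0.5; data precision n/σ² = 6/5 = 1.2.
μ̂ = (0.5·(-7) + 1.2·(-419/60)) / (0.5 + 1.2) = (-11.88)/1.7 = -594/85 ≈ -6.988.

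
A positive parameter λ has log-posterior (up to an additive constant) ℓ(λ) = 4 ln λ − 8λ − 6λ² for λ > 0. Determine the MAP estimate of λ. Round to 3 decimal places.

λ̂_MAP = 0.333

ℓ'(λ) = 4/λ − 8 − 12λ. Setting this to zero and multiplying by λ: 12λ² + 8λ − 4 = 0.
λ = (−8 + √(8² + 4·12·4)) / (2·12) = (−8 + √256) / 24 = (−8 + 16)/24 = 1/3.
ℓ''(λ) = −4/λ² − 12 < 0, confirming a maximum.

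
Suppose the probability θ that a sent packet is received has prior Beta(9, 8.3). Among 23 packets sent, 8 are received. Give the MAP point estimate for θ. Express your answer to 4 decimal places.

Prior: Beta(9, 8.3).
Data: 8 successes in 23 trials. The binomial likelihood contributes θ^8(1−θ)^15, so the posterior is Beta(9+8, 8.3+15) = Beta(17, 23.3).
For Beta(a, b) with a, b > 1 the mode is (a−1)/(a+b−2) = 16/38.3 ≈ 0.4178.

θ̂_MAP = 0.4178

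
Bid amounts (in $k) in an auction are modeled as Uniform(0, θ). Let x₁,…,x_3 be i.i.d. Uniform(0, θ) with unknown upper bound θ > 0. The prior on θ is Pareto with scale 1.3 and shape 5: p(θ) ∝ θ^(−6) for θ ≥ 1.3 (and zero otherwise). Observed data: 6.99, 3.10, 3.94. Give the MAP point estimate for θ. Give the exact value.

The Uniform(0, θ) likelihood is θ^(−n) for θ ≥ max(xᵢ), zero otherwise. Here max(xᵢ) = 6.99.
Posterior ∝ θ^(−6) · θ^(−3) = θ^(−9) on θ ≥ max(1.3, 6.99) = 6.99.
This density is strictly decreasing in θ, so the posterior mode lies at the lower boundary of the support.

θ̂_MAP = 6.99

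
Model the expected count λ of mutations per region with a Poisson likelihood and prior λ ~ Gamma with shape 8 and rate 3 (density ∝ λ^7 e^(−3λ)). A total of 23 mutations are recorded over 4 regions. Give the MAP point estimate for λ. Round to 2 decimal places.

Σxᵢ = 23, n = 4.
Posterior ∝ λ^7e^(−3λ) · λ^23e^(−4λ) = λ^30e^(−7λ), i.e. Gamma(shape=31, rate=7).
The mode of a Gamma(a, b) with a ≥ 1 (shape–rate) is (a−1)/b = 30/7 ≈ 4.29.

λ̂_MAP = 4.29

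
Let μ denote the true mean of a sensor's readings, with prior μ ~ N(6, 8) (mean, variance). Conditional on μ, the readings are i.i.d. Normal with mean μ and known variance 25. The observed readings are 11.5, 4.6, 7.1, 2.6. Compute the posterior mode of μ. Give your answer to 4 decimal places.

μ̂_MAP = 6.2526

n = 4; x̄ = (11.5 + 4.6 + 7.1 + 2.6)/4 = 25.8/4 = 6.45.
For a Normal prior and Normal likelihood with known variance, the posterior is Normal; its mode equals its mean, the precision-weighted average.
Prior precision 1/σ₀² = 1/8 = 0.125; data precision n/σ² = 4/25 = 0.16.
μ̂ = (0.125·6 + 0.16·6.45) / (0.125 + 0.16) = 1.782/0.285 = 594/95 ≈ 6.2526.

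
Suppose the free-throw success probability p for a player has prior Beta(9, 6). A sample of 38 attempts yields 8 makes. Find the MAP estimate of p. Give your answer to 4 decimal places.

Prior: Beta(9, 6).
Data: 8 successes in 38 trials. The binomial likelihood contributes p^8(1−p)^30, so the posterior is Beta(9+8, 6+30) = Beta(17, 36).
For Beta(a, b) with a, b > 1 the mode is (a−1)/(a+b−2) = 16/51 ≈ 0.3137.

p̂_MAP = 0.3137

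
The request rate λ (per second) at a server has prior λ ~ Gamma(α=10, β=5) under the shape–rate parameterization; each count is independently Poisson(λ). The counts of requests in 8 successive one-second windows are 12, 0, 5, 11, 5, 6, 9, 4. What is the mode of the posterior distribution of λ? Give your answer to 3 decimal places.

Σxᵢ = 12+0+5+11+5+6+9+4 = 52, with n = 8.
Posterior ∝ λ^9e^(−5λ) · λ^52e^(−8λ) = λ^61e^(−13λ), i.e. Gamma(shape=62, rate=13).
The mode of a Gamma(a, b) with a ≥ 1 (shape–rate) is (a−1)/b = 61/13 ≈ 4.692.

λ̂_MAP = 4.692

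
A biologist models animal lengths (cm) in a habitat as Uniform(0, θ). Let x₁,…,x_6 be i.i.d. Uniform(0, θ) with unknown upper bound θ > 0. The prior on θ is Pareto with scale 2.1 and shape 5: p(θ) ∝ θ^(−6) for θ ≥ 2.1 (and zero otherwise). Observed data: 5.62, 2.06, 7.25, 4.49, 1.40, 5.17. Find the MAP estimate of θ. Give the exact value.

The Uniform(0, θ) likelihood is θ^(−n) for θ ≥ max(xᵢ), zero otherwise. Here max(xᵢ) = 7.25.
Posterior ∝ θ^(−6) · θ^(−6) = θ^(−12) on θ ≥ max(2.1, 7.25) = 7.25.
This density is strictly decreasing in θ, so the posterior mode lies at the lower boundary of the support.

θ̂_MAP = 7.25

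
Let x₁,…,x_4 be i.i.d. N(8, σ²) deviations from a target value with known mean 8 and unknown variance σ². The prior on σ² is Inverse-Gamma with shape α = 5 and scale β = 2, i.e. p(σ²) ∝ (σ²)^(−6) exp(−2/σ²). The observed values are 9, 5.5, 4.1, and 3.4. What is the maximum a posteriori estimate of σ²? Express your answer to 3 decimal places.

Sum of squared deviations about the known mean: SS = (9−8)² + (5.5−8)² + (4.1−8)² + (3.4−8)² = 43.62.
The Normal likelihood contributes (σ²)^(−n/2) exp(−SS/(2σ²)), so the posterior is Inverse-Gamma(α + n/2, β + SS/2) = Inverse-Gamma(7, 23.81).
The mode of Inverse-Gamma(a, b) is b/(a+1) = 23.81/8 ≈ 2.976.

σ̂²_MAP = 2.976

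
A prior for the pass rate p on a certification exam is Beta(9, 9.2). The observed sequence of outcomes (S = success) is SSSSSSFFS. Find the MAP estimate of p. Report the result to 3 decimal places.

Prior: Beta(9, 9.2).
Data: 7 successes in 9 trials (from the sequence). The binomial likelihood contributes p^7(1−p)^2, so the posterior is Beta(9+7, 9.2+2) = Beta(16, 11.2).
For Beta(a, b) with a, b > 1 the mode is (a−1)/(a+b−2) = 15/25.2 ≈ 0.595.

p̂_MAP = 0.595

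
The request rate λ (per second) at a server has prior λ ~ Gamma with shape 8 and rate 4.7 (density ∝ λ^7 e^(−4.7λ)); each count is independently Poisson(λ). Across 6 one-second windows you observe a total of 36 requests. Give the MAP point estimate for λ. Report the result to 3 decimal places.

λ̂_MAP = 4.019

Σxᵢ = 36, n = 6.
Posterior ∝ λ^7e^(−4.7λ) · λ^36e^(−6λ) = λ^43e^(−10.7λ), i.e. Gamma(shape=44, rate=10.7).
The mode of a Gamma(a, b) with a ≥ 1 (shape–rate) is (a−1)/b = 43/10.7 ≈ 4.019.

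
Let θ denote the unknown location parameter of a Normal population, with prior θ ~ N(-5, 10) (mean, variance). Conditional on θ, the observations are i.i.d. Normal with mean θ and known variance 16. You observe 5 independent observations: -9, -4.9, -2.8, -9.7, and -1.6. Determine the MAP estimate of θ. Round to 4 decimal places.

n = 5; x̄ = ((-9) + (-4.9) + (-2.8) + (-9.7) + (-1.6))/5 = -28/5 = -5.6.
For a Normal prior and Normal likelihood with known variance, the posterior is Normal; its mode equals its mean, the precision-weighted average.
Prior precision 1/σ₀² = 1/10 = 0.1; data precision n/σ² = 5/16 = 0.3125.
θ̂ = (0.1·(-5) + 0.3125·(-5.6)) / (0.1 + 0.3125) = (-2.25)/0.4125 = -60/11 ≈ -5.4545.

θ̂_MAP = -5.4545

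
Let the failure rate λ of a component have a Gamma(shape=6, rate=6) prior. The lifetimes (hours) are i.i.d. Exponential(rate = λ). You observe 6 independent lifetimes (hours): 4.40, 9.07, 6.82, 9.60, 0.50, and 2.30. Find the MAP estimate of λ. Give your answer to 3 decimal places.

λ̂_MAP = 0.284

The Exponential(rate=λ) likelihood is ∝ λ^n e^(−λΣtᵢ). Here n = 6 and Σtᵢ = 4.40 + 9.07 + 6.82 + 9.60 + 0.50 + 2.30 = 32.69.
Posterior ∝ λ^5e^(−6λ) · λ^6e^(−32.69λ) = λ^11e^(−38.69λ), i.e. Gamma(12, 38.69).
Mode = (a−1)/b = 11/38.69 ≈ 0.284.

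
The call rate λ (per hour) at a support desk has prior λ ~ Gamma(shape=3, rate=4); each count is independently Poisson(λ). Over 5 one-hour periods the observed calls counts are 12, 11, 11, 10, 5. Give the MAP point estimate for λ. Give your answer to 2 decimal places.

Σxᵢ = 12+11+11+10+5 = 49, with n = 5.
Posterior ∝ λ^2e^(−4λ) · λ^49e^(−5λ) = λ^51e^(−9λ), i.e. Gamma(shape=52, rate=9).
The mode of a Gamma(a, b) with a ≥ 1 (shape–rate) is (a−1)/b = 51/9 ≈ 5.67.

λ̂_MAP = 5.67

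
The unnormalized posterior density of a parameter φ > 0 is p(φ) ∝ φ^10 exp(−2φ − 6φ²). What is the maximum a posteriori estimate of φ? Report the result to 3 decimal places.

φ̂_MAP = 0.833

ℓ'(φ) = 10/φ − 2 − 12φ. Setting this to zero and multiplying by φ: 12φ² + 2φ − 10 = 0.
φ = (−2 + √(2² + 4·12·10)) / (2·12) = (−2 + √484) / 24 = (−2 + 22)/24 = 5/6.
ℓ''(φ) = −10/φ² − 12 < 0, confirming a maximum.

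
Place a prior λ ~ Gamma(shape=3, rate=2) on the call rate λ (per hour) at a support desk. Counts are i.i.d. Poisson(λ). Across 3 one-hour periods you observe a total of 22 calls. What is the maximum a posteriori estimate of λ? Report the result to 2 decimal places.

λ̂_MAP = 4.80

Σxᵢ = 22, n = 3.
Posterior ∝ λ^2e^(−2λ) · λ^22e^(−3λ) = λ^24e^(−5λ), i.e. Gamma(shape=25, rate=5).
The mode of a Gamma(a, b) with a ≥ 1 (shape–rate) is (a−1)/b = 24/5 ≈ 4.80.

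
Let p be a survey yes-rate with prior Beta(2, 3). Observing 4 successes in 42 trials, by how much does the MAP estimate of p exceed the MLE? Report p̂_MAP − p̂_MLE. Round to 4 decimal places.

MAP − MLE = 0.0159

Posterior is Beta(6, 41); MAP = (6−1)/(47−2) = 5/45 ≈ 0.11111.
MLE ignores the prior: p̂_MLE = k/n = 4/42 ≈ 0.09524.
Difference = 5/45 − 4/42 = 1/63 ≈ 0.0159.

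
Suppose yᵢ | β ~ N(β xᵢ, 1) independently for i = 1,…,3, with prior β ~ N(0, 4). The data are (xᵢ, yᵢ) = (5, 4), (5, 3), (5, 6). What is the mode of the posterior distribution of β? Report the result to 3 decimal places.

β̂_MAP = 0.864

log p(β | y) = −Σ(yᵢ − βxᵢ)²/(2·1) − β²/(2·4) + const.
Setting the derivative to zero: Σxᵢ(yᵢ − βxᵢ)/1 − β/4 = 0, so β = Σxᵢyᵢ / (Σxᵢ² + σ²/τ²).
Σxᵢyᵢ = 5·4 + 5·3 + 5·6 = 65; Σxᵢ² = 75; σ²/τ² = 0.25.
β̂_MAP = 65 / (75 + 0.25) = 65/75.25 ≈ 0.864.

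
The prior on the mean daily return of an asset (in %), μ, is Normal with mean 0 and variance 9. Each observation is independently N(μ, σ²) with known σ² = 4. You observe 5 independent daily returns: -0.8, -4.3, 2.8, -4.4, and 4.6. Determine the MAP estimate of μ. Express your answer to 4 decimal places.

μ̂_MAP = -0.3857

n = 5; x̄ = ((-0.8) + (-4.3) + 2.8 + (-4.4) + 4.6)/5 = -2.1/5 = -0.42.
For a Normal prior and Normal likelihood with known variance, the posterior is Normal; its mode equals its mean, the precision-weighted average.
Prior precision 1/σ₀² = 1/9; data precision n/σ² = 5/4 = 1.25.
μ̂ = ((1/9)·0 + 1.25·(-0.42)) / (1/9 + 1.25) = (-0.525)/(49/36) = -27/70 ≈ -0.3857.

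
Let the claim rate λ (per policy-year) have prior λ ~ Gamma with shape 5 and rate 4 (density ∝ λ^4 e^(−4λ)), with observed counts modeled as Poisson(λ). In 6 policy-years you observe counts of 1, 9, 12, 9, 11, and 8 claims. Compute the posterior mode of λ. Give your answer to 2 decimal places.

Σxᵢ = 1+9+12+9+11+8 = 50, with n = 6.
Posterior ∝ λ^4e^(−4λ) · λ^50e^(−6λ) = λ^54e^(−10λ), i.e. Gamma(shape=55, rate=10).
The mode of a Gamma(a, b) with a ≥ 1 (shape–rate) is (a−1)/b = 54/10 ≈ 5.40.

λ̂_MAP = 5.40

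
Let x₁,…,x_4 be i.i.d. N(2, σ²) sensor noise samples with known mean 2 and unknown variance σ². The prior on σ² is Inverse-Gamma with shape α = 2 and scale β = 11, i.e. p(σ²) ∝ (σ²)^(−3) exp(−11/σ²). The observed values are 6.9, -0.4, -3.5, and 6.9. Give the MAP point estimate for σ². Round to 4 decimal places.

Sum of squared deviations about the known mean: SS = (6.9−2)² + (-0.4−2)² + (-3.5−2)² + (6.9−2)² = 84.03.
The Normal likelihood contributes (σ²)^(−n/2) exp(−SS/(2σ²)), so the posterior is Inverse-Gamma(α + n/2, β + SS/2) = Inverse-Gamma(4, 53.015).
The mode of Inverse-Gamma(a, b) is b/(a+1) = 53.015/5 ≈ 10.6030.

σ̂²_MAP = 10.6030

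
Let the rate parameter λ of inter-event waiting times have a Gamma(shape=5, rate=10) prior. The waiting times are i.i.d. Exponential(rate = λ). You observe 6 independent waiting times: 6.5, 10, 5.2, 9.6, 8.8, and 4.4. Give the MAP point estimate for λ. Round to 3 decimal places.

The Exponential(rate=λ) likelihood is ∝ λ^n e^(−λΣtᵢ). Here n = 6 and Σtᵢ = 6.5 + 10 + 5.2 + 9.6 + 8.8 + 4.4 = 44.5.
Posterior ∝ λ^4e^(−10λ) · λ^6e^(−44.5λ) = λ^10e^(−54.5λ), i.e. Gamma(11, 54.5).
Mode = (a−1)/b = 10/54.5 ≈ 0.183.

λ̂_MAP = 0.183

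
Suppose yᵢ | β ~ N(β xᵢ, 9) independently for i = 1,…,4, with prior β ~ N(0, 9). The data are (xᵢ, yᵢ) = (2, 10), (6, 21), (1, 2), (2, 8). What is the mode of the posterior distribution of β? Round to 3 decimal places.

log p(β | y) = −Σ(yᵢ − βxᵢ)²/(2·9) − β²/(2·9) + const.
Setting the derivative to zero: Σxᵢ(yᵢ − βxᵢ)/9 − β/9 = 0, so β = Σxᵢyᵢ / (Σxᵢ² + σ²/τ²).
Σxᵢyᵢ = 2·10 + 6·21 + 1·2 + 2·8 = 164; Σxᵢ² = 45; σ²/τ² = 1.
β̂_MAP = 164 / (45 + 1) = 164/46 ≈ 3.565.

β̂_MAP = 3.565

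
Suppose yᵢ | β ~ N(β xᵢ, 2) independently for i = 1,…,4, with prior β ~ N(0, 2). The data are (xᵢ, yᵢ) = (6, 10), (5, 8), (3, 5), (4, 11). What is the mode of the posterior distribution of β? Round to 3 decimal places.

β̂_MAP = 1.828

log p(β | y) = −Σ(yᵢ − βxᵢ)²/(2·2) − β²/(2·2) + const.
Setting the derivative to zero: Σxᵢ(yᵢ − βxᵢ)/2 − β/2 = 0, so β = Σxᵢyᵢ / (Σxᵢ² + σ²/τ²).
Σxᵢyᵢ = 6·10 + 5·8 + 3·5 + 4·11 = 159; Σxᵢ² = 86; σ²/τ² = 1.
β̂_MAP = 159 / (86 + 1) = 159/87 ≈ 1.828.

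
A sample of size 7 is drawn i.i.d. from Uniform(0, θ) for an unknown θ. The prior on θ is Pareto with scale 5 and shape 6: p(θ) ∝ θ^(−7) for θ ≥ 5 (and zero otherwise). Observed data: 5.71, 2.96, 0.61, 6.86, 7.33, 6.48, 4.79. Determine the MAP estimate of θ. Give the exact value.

The Uniform(0, θ) likelihood is θ^(−n) for θ ≥ max(xᵢ), zero otherwise. Here max(xᵢ) = 7.33.
Posterior ∝ θ^(−7) · θ^(−7) = θ^(−14) on θ ≥ max(5, 7.33) = 7.33.
This density is strictly decreasing in θ, so the posterior mode lies at the lower boundary of the support.

θ̂_MAP = 7.33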